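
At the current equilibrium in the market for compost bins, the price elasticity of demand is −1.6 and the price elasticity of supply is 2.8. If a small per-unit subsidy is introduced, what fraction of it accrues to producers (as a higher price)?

Producer share = 4/11

For a small subsidy around the equilibrium, the benefit split depends on the relative slopes, which at a point are proportional to the elasticities.
Buyer share = εs/(εs + |εd|) = 2.8/(2.8 + 1.6) = 7/11; seller share = |εd|/(εs + |εd|) = 4/11.
So producers capture 4/11 of the subsidy.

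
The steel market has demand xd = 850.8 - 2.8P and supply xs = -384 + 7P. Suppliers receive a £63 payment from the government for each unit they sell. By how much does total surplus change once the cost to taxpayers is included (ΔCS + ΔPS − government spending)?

Net change in total surplus = -£3969

Pre-subsidy: 850.8 - 2.8P = -384 + 7P gives P* = 126, x* = 498.
With the subsidy, sellers receive Ps = Pb + 63 for each unit, where Pb is the price buyers pay.
Supply in terms of Pb becomes xs = -384 + 7(Pb + 63) = 57 + 7Pb. Setting this equal to demand: 850.8 - 2.8Pb = 57 + 7Pb, so Pb = 81.
Sellers receive Ps = 81 + 63 = 144; x' = 850.8 − 2.8·81 = 624.
ΔCS = ½(498 + 624)(126 − 81) = 25245; ΔPS = ½(498 + 624)(144 − 126) = 10098.
Government spending = 63 × 624 = 39312.
Net change = 25245 + 10098 − 39312 = -3969. The loss equals the DWL triangle ½·63·126.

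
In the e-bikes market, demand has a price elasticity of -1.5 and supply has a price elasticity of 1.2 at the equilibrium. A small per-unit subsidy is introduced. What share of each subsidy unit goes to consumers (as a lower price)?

For a small subsidy around the equilibrium, the benefit split depends on the relative slopes, which at a point are proportional to the elasticities.
Buyer share = εs/(εs + |εd|) = 1.2/(1.2 + 1.5) = 4/9; seller share = |εd|/(εs + |εd|) = 5/9.

Consumer share = 4/9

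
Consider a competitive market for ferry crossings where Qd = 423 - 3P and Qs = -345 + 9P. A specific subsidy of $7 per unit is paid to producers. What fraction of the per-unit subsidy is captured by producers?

Pre-subsidy: 423 - 3P = -345 + 9P gives P* = 64, Q* = 231.
With the subsidy, sellers receive Ps = Pb + 7 for each unit, where Pb is the price buyers pay.
Supply in terms of Pb becomes Qs = -345 + 9(Pb + 7) = -282 + 9Pb. Setting this equal to demand: 423 - 3Pb = -282 + 9Pb, so Pb = 58.75.
Sellers receive Ps = 58.75 + 7 = 65.75; Q' = 423 − 3·58.75 = 246.75.
Buyers' price falls by P* − Pb = 64 − 58.75 = 5.25; sellers' price rises by Ps − P* = 65.75 − 64 = 1.75.
So producers capture 1.75/7 = 0.25 of each unit of subsidy.

Producer share = 0.25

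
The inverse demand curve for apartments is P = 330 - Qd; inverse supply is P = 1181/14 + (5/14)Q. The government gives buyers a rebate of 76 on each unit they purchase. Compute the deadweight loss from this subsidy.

Deadweight loss = 2128

Pre-subsidy: 330 - Q = 1181/14 + (5/14)Q gives Q* = 181 and P* = 149.
With the rebate, buyers effectively pay Pb = Ps − 76, where Ps is the price sellers receive.
On the curves, Pb = 330 - Q and Ps = 1181/14 + (5/14)Q; the wedge Ps − Pb = 76 gives 1181/14 + (5/14)Q − (330 - Q) = 76, so Q' = 237.
Then Pb = 330 − 1·237 = 93 and Ps = 1181/14 + (5/14)·237 = 169.
The subsidy expands output by 237 − 181 = 56 past the efficient level; on those units the gap between marginal cost and willingness to pay runs from 0 up to 76.
DWL = ½ × 76 × 56 = 2128.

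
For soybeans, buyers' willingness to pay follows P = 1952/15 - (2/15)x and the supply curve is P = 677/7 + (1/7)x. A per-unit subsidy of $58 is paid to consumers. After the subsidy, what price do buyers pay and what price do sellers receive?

Pre-subsidy: 1952/15 - (2/15)x = 677/7 + (1/7)x gives x* = 121 and P* = 114.
With the rebate, buyers effectively pay Pb = Ps − 58, where Ps is the price sellers receive.
On the curves, Pb = 1952/15 - (2/15)x and Ps = 677/7 + (1/7)x; the wedge Ps − Pb = 58 gives 677/7 + (1/7)x − (1952/15 - (2/15)x) = 58, so x' = 331.
Then Pb = 1952/15 − (2/15)·331 = 86 and Ps = 677/7 + (1/7)·331 = 144.

Buyers pay $86; sellers receive $144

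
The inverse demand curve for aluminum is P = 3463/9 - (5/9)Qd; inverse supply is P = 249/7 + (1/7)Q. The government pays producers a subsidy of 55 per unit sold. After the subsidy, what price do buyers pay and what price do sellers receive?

Pre-subsidy: 3463/9 - (5/9)Q = 249/7 + (1/7)Q gives Q* = 500 and P* = 107.
With the subsidy, sellers receive Ps = Pb + 55 for each unit, where Pb is the price buyers pay.
On the curves, Pb = 3463/9 - (5/9)Q and Ps = 249/7 + (1/7)Q; the wedge Ps − Pb = 55 gives 249/7 + (1/7)Q − (3463/9 - (5/9)Q) = 55, so Q' = 578.75.
Then Pb = 3463/9 − (5/9)·578.75 = 63.25 and Ps = 249/7 + (1/7)·578.75 = 118.25.

Buyers pay 63.25; sellers receive 118.25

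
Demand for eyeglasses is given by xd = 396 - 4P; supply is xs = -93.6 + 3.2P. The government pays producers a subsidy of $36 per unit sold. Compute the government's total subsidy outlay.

Government cost = $6768

Pre-subsidy: 396 - 4P = -93.6 + 3.2P gives P* = 68, x* = 124.
With the subsidy, sellers receive Ps = Pb + 36 for each unit, where Pb is the price buyers pay.
Supply in terms of Pb becomes xs = -93.6 + 3.2(Pb + 36) = 21.6 + 3.2Pb. Setting this equal to demand: 396 - 4Pb = 21.6 + 3.2Pb, so Pb = 52.
Sellers receive Ps = 52 + 36 = 88; x' = 396 − 4·52 = 188.
Government outlay = subsidy × quantity = 36 × 188 = 6768.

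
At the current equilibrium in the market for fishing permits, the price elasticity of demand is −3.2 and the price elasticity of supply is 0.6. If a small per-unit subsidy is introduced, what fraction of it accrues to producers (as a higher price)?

Producer share = 16/19

For a small subsidy around the equilibrium, the benefit split depends on the relative slopes, which at a point are proportional to the elasticities.
Buyer share = εs/(εs + |εd|) = 0.6/(0.6 + 3.2) = 3/19; seller share = |εd|/(εs + |εd|) = 16/19.
So producers capture 16/19 of the subsidy.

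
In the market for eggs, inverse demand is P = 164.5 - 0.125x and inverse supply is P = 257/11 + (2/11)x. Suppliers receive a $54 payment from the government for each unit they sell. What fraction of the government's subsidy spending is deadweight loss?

Pre-subsidy: 164.5 - 0.125x = 257/11 + (2/11)x gives x* = 460 and P* = 107.
With the subsidy, sellers receive Ps = Pb + 54 for each unit, where Pb is the price buyers pay.
On the curves, Pb = 164.5 - 0.125x and Ps = 257/11 + (2/11)x; the wedge Ps − Pb = 54 gives 257/11 + (2/11)x − (164.5 - 0.125x) = 54, so x' = 636.
Then Pb = 164.5 − 0.125·636 = 85 and Ps = 257/11 + (2/11)·636 = 139.
ΔCS = ½(460 + 636)(107 − 85) = 12056; ΔPS = ½(460 + 636)(139 − 107) = 17536.
Government spending = 54 × 636 = 34344.
DWL = ½ × 54 × (636 − 460) = 4752; fraction = 4752 / 34344 = 22/159.

DWL / government spending = 22/159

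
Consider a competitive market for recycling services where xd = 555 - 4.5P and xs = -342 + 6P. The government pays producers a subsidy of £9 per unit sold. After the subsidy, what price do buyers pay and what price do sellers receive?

Buyers pay 562/7; sellers receive 625/7

Pre-subsidy: 555 - 4.5P = -342 + 6P gives P* = 598/7, x* = 1194/7.
With the subsidy, sellers receive Ps = Pb + 9 for each unit, where Pb is the price buyers pay.
Supply in terms of Pb becomes xs = -342 + 6(Pb + 9) = -288 + 6Pb. Setting this equal to demand: 555 - 4.5Pb = -288 + 6Pb, so Pb = 562/7.
Sellers receive Ps = 562/7 + 9 = 625/7; x' = 555 − 4.5·(562/7) = 1356/7.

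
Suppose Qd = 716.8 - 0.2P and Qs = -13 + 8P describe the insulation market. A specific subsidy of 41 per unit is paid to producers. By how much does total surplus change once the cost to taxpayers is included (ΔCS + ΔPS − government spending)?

Net change in total surplus = -164

Pre-subsidy: 716.8 - 0.2P = -13 + 8P gives P* = 89, Q* = 699.
With the subsidy, sellers receive Ps = Pb + 41 for each unit, where Pb is the price buyers pay.
Supply in terms of Pb becomes Qs = -13 + 8(Pb + 41) = 315 + 8Pb. Setting this equal to demand: 716.8 - 0.2Pb = 315 + 8Pb, so Pb = 49.
Sellers receive Ps = 49 + 41 = 90; Q' = 716.8 − 0.2·49 = 707.
ΔCS = ½(699 + 707)(89 − 49) = 28120; ΔPS = ½(699 + 707)(90 − 89) = 703.
Government spending = 41 × 707 = 28987.
Net change = 28120 + 703 − 28987 = -164. The loss equals the DWL triangle ½·41·8.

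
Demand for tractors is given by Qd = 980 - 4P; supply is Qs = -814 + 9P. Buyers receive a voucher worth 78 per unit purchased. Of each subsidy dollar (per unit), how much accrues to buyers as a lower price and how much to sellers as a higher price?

Buyers gain 54 per unit; sellers gain 24 per unit

Pre-subsidy: 980 - 4P = -814 + 9P gives P* = 138, Q* = 428.
With the rebate, buyers effectively pay Pb = Ps − 78, where Ps is the price sellers receive.
Demand in terms of Ps becomes Qd = 980 − 4(Ps − 78) = 1292 - 4Ps. Setting this equal to supply: 1292 - 4Ps = -814 + 9Ps, so Ps = 162.
Buyers pay Pb = 162 − 78 = 84; Q' = -814 + 9·162 = 644.
Buyers' price falls by P* − Pb = 138 − 84 = 54; sellers' price rises by Ps − P* = 162 − 138 = 24.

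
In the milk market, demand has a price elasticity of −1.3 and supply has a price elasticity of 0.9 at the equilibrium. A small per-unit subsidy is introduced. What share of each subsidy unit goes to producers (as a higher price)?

Producer share = 13/22

For a small subsidy around the equilibrium, the benefit split depends on the relative slopes, which at a point are proportional to the elasticities.
Buyer share = εs/(εs + |εd|) = 0.9/(0.9 + 1.3) = 9/22; seller share = |εd|/(εs + |εd|) = 13/22.
So producers capture 13/22 of the subsidy.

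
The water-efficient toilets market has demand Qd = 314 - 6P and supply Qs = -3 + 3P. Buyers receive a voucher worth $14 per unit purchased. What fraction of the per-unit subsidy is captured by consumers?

Pre-subsidy: 314 - 6P = -3 + 3P gives P* = 317/9, Q* = 308/3.
With the rebate, buyers effectively pay Pb = Ps − 14, where Ps is the price sellers receive.
Demand in terms of Ps becomes Qd = 314 − 6(Ps − 14) = 398 - 6Ps. Setting this equal to supply: 398 - 6Ps = -3 + 3Ps, so Ps = 401/9.
Buyers pay Pb = 401/9 − 14 = 275/9; Q' = -3 + 3·(401/9) = 392/3.
Buyers' price falls by P* − Pb = 317/9 − 275/9 = 14/3; sellers' price rises by Ps − P* = 401/9 − 317/9 = 28/3.
So consumers capture (14/3)/14 = 1/3 of each unit of subsidy.

Consumer share = 1/3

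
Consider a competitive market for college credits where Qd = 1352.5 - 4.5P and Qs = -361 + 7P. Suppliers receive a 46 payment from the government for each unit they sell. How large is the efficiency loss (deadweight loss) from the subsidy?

Deadweight loss = 2898

Pre-subsidy: 1352.5 - 4.5P = -361 + 7P gives P* = 149, Q* = 682.
With the subsidy, sellers receive Ps = Pb + 46 for each unit, where Pb is the price buyers pay.
Supply in terms of Pb becomes Qs = -361 + 7(Pb + 46) = -39 + 7Pb. Setting this equal to demand: 1352.5 - 4.5Pb = -39 + 7Pb, so Pb = 121.
Sellers receive Ps = 121 + 46 = 167; Q' = 1352.5 − 4.5·121 = 808.
The subsidy expands output by 808 − 682 = 126 past the efficient level; on those units the gap between marginal cost and willingness to pay runs from 0 up to 46.
DWL = ½ × 46 × 126 = 2898.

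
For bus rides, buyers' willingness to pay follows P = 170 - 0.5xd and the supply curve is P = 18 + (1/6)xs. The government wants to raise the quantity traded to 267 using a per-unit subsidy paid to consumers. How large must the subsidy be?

Required subsidy s = 26 per unit

At x = 267, from the demand curve buyers pay Pb = 170 − 0.5·267 = 36.5; from the supply curve sellers need Ps = 18 + (1/6)·267 = 62.5.
The subsidy must fill the gap: s = Ps − Pb = 62.5 − 36.5 = 26.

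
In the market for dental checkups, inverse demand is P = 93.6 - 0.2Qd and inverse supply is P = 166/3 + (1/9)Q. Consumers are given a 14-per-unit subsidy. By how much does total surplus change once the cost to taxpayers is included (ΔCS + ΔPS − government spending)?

Pre-subsidy: 93.6 - 0.2Q = 166/3 + (1/9)Q gives Q* = 123 and P* = 69.
With the rebate, buyers effectively pay Pb = Ps − 14, where Ps is the price sellers receive.
On the curves, Pb = 93.6 - 0.2Q and Ps = 166/3 + (1/9)Q; the wedge Ps − Pb = 14 gives 166/3 + (1/9)Q − (93.6 - 0.2Q) = 14, so Q' = 168.
Then Pb = 93.6 − 0.2·168 = 60 and Ps = 166/3 + (1/9)·168 = 74.
ΔCS = ½(123 + 168)(69 − 60) = 1309.5; ΔPS = ½(123 + 168)(74 − 69) = 727.5.
Government spending = 14 × 168 = 2352.
Net change = 1309.5 + 727.5 − 2352 = -315. The loss equals the DWL triangle ½·14·45.

Net change in total surplus = -315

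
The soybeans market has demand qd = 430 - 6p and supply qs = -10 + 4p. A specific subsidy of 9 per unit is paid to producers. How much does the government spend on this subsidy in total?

Pre-subsidy: 430 - 6p = -10 + 4p gives p* = 44, q* = 166.
With the subsidy, sellers receive ps = pb + 9 for each unit, where pb is the price buyers pay.
Supply in terms of pb becomes qs = -10 + 4(pb + 9) = 26 + 4pb. Setting this equal to demand: 430 - 6pb = 26 + 4pb, so pb = 40.4.
Sellers receive ps = 40.4 + 9 = 49.4; q' = 430 − 6·40.4 = 187.6.
Government outlay = subsidy × quantity = 9 × 187.6 = 1688.4.

Government cost = 1688.4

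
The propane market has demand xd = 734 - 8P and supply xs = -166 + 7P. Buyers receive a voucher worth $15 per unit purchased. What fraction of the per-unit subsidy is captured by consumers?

Consumer share = 7/15

Pre-subsidy: 734 - 8P = -166 + 7P gives P* = 60, x* = 254.
With the rebate, buyers effectively pay Pb = Ps − 15, where Ps is the price sellers receive.
Demand in terms of Ps becomes xd = 734 − 8(Ps − 15) = 854 - 8Ps. Setting this equal to supply: 854 - 8Ps = -166 + 7Ps, so Ps = 68.
Buyers pay Pb = 68 − 15 = 53; x' = -166 + 7·68 = 310.
Buyers' price falls by P* − Pb = 60 − 53 = 7; sellers' price rises by Ps − P* = 68 − 60 = 8.
So consumers capture 7/15 = 7/15 of each unit of subsidy.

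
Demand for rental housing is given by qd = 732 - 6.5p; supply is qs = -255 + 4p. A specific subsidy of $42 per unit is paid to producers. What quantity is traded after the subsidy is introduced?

Pre-subsidy: 732 - 6.5p = -255 + 4p gives p* = 94, q* = 121.
With the subsidy, sellers receive ps = pb + 42 for each unit, where pb is the price buyers pay.
Supply in terms of pb becomes qs = -255 + 4(pb + 42) = -87 + 4pb. Setting this equal to demand: 732 - 6.5pb = -87 + 4pb, so pb = 78.
Sellers receive ps = 78 + 42 = 120; q' = 732 − 6.5·78 = 225.

q' = 225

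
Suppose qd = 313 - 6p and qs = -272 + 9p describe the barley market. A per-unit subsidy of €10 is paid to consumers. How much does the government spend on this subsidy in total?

Pre-subsidy: 313 - 6p = -272 + 9p gives p* = 39, q* = 79.
With the rebate, buyers effectively pay pb = ps − 10, where ps is the price sellers receive.
Demand in terms of ps becomes qd = 313 − 6(ps − 10) = 373 - 6ps. Setting this equal to supply: 373 - 6ps = -272 + 9ps, so ps = 43.
Buyers pay pb = 43 − 10 = 33; q' = -272 + 9·43 = 115.
Government outlay = subsidy × quantity = 10 × 115 = 1150.

Government cost = €1150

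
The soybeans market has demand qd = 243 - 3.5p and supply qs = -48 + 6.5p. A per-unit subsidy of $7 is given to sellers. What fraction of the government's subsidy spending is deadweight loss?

DWL / government spending = 637/12566

Pre-subsidy: 243 - 3.5p = -48 + 6.5p gives p* = 29.1, q* = 141.15.
With the subsidy, sellers receive ps = pb + 7 for each unit, where pb is the price buyers pay.
Supply in terms of pb becomes qs = -48 + 6.5(pb + 7) = -2.5 + 6.5pb. Setting this equal to demand: 243 - 3.5pb = -2.5 + 6.5pb, so pb = 24.55.
Sellers receive ps = 24.55 + 7 = 31.55; q' = 243 − 3.5·24.55 = 157.075.
ΔCS = ½(141.15 + 157.075)(29.1 − 24.55) = 678.461875; ΔPS = ½(141.15 + 157.075)(31.55 − 29.1) = 365.325625.
Government spending = 7 × 157.075 = 1099.525.
DWL = ½ × 7 × (157.075 − 141.15) = 55.7375; fraction = 55.7375 / 1099.525 = 637/12566.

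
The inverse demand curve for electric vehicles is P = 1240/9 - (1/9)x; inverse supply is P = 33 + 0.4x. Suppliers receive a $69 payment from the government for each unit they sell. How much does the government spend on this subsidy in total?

Government cost = $23460

Pre-subsidy: 1240/9 - (1/9)x = 33 + 0.4x gives x* = 205 and P* = 115.
With the subsidy, sellers receive Ps = Pb + 69 for each unit, where Pb is the price buyers pay.
On the curves, Pb = 1240/9 - (1/9)x and Ps = 33 + 0.4x; the wedge Ps − Pb = 69 gives 33 + 0.4x − (1240/9 - (1/9)x) = 69, so x' = 340.
Then Pb = 1240/9 − (1/9)·340 = 100 and Ps = 33 + 0.4·340 = 169.
Government outlay = subsidy × quantity = 69 × 340 = 23460.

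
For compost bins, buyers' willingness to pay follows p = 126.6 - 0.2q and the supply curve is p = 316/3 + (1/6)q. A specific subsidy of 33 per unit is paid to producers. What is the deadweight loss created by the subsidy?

Pre-subsidy: 126.6 - 0.2q = 316/3 + (1/6)q gives q* = 58 and p* = 115.
With the subsidy, sellers receive ps = pb + 33 for each unit, where pb is the price buyers pay.
On the curves, pb = 126.6 - 0.2q and ps = 316/3 + (1/6)q; the wedge ps − pb = 33 gives 316/3 + (1/6)q − (126.6 - 0.2q) = 33, so q' = 148.
Then pb = 126.6 − 0.2·148 = 97 and ps = 316/3 + (1/6)·148 = 130.
The subsidy expands output by 148 − 58 = 90 past the efficient level; on those units the gap between marginal cost and willingness to pay runs from 0 up to 33.
DWL = ½ × 33 × 90 = 1485.

Deadweight loss = 1485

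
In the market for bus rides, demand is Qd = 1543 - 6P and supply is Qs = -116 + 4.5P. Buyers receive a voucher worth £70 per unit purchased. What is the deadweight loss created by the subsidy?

Pre-subsidy: 1543 - 6P = -116 + 4.5P gives P* = 158, Q* = 595.
With the rebate, buyers effectively pay Pb = Ps − 70, where Ps is the price sellers receive.
Demand in terms of Ps becomes Qd = 1543 − 6(Ps − 70) = 1963 - 6Ps. Setting this equal to supply: 1963 - 6Ps = -116 + 4.5Ps, so Ps = 198.
Buyers pay Pb = 198 − 70 = 128; Q' = -116 + 4.5·198 = 775.
The subsidy expands output by 775 − 595 = 180 past the efficient level; on those units the gap between marginal cost and willingness to pay runs from 0 up to 70.
DWL = ½ × 70 × 180 = 6300.

Deadweight loss = £6300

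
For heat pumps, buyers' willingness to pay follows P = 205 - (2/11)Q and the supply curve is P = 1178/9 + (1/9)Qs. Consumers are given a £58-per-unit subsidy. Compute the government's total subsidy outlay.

Pre-subsidy: 205 - (2/11)Q = 1178/9 + (1/9)Q gives Q* = 253 and P* = 159.
With the rebate, buyers effectively pay Pb = Ps − 58, where Ps is the price sellers receive.
On the curves, Pb = 205 - (2/11)Q and Ps = 1178/9 + (1/9)Q; the wedge Ps − Pb = 58 gives 1178/9 + (1/9)Q − (205 - (2/11)Q) = 58, so Q' = 451.
Then Pb = 205 − (2/11)·451 = 123 and Ps = 1178/9 + (1/9)·451 = 181.
Government outlay = subsidy × quantity = 58 × 451 = 26158.

Government cost = £26158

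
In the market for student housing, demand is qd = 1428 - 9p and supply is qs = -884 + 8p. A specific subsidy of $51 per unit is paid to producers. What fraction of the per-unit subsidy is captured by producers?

Pre-subsidy: 1428 - 9p = -884 + 8p gives p* = 136, q* = 204.
With the subsidy, sellers receive ps = pb + 51 for each unit, where pb is the price buyers pay.
Supply in terms of pb becomes qs = -884 + 8(pb + 51) = -476 + 8pb. Setting this equal to demand: 1428 - 9pb = -476 + 8pb, so pb = 112.
Sellers receive ps = 112 + 51 = 163; q' = 1428 − 9·112 = 420.
Buyers' price falls by p* − pb = 136 − 112 = 24; sellers' price rises by ps − p* = 163 − 136 = 27.
So producers capture 27/51 = 9/17 of each unit of subsidy.

Producer share = 9/17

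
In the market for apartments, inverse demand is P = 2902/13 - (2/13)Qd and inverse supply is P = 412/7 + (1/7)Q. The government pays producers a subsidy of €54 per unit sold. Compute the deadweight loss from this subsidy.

Pre-subsidy: 2902/13 - (2/13)Q = 412/7 + (1/7)Q gives Q* = 554 and P* = 138.
With the subsidy, sellers receive Ps = Pb + 54 for each unit, where Pb is the price buyers pay.
On the curves, Pb = 2902/13 - (2/13)Q and Ps = 412/7 + (1/7)Q; the wedge Ps − Pb = 54 gives 412/7 + (1/7)Q − (2902/13 - (2/13)Q) = 54, so Q' = 736.
Then Pb = 2902/13 − (2/13)·736 = 110 and Ps = 412/7 + (1/7)·736 = 164.
The subsidy expands output by 736 − 554 = 182 past the efficient level; on those units the gap between marginal cost and willingness to pay runs from 0 up to 54.
DWL = ½ × 54 × 182 = 4914.

Deadweight loss = €4914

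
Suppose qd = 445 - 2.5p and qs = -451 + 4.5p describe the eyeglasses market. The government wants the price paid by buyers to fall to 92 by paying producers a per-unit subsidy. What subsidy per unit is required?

Required subsidy s = 56 per unit

At a buyer price of 92, quantity demanded is 445 − 2.5·92 = 215.
Sellers supply 215 only when they receive ps with -451 + 4.5·ps = 215, i.e. ps = 148.
s = ps − pb = 148 − 92 = 56.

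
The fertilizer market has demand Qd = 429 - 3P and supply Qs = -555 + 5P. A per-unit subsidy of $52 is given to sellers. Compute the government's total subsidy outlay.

Government cost = $8190

Pre-subsidy: 429 - 3P = -555 + 5P gives P* = 123, Q* = 60.
With the subsidy, sellers receive Ps = Pb + 52 for each unit, where Pb is the price buyers pay.
Supply in terms of Pb becomes Qs = -555 + 5(Pb + 52) = -295 + 5Pb. Setting this equal to demand: 429 - 3Pb = -295 + 5Pb, so Pb = 90.5.
Sellers receive Ps = 90.5 + 52 = 142.5; Q' = 429 − 3·90.5 = 157.5.
Government outlay = subsidy × quantity = 52 × 157.5 = 8190.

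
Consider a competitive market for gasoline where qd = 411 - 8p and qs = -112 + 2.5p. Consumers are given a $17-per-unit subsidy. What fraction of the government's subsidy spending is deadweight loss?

Pre-subsidy: 411 - 8p = -112 + 2.5p gives p* = 1046/21, q* = 263/21.
With the rebate, buyers effectively pay pb = ps − 17, where ps is the price sellers receive.
Demand in terms of ps becomes qd = 411 − 8(ps − 17) = 547 - 8ps. Setting this equal to supply: 547 - 8ps = -112 + 2.5ps, so ps = 1318/21.
Buyers pay pb = 1318/21 − 17 = 961/21; q' = -112 + 2.5·(1318/21) = 943/21.
ΔCS = ½(263/21 + 943/21)(1046/21 − 961/21) = 5695/49; ΔPS = ½(263/21 + 943/21)(1318/21 − 1046/21) = 18224/49.
Government spending = 17 × 943/21 = 16031/21.
DWL = ½ × 17 × (943/21 − 263/21) = 5780/21; fraction = (5780/21) / (16031/21) = 340/943.

DWL / government spending = 340/943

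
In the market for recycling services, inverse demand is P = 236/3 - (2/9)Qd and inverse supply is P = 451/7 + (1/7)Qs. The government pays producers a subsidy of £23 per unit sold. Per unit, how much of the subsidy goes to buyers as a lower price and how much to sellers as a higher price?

Buyers gain £14 per unit; sellers gain £9 per unit

Pre-subsidy: 236/3 - (2/9)Q = 451/7 + (1/7)Q gives Q* = 39 and P* = 70.
With the subsidy, sellers receive Ps = Pb + 23 for each unit, where Pb is the price buyers pay.
On the curves, Pb = 236/3 - (2/9)Q and Ps = 451/7 + (1/7)Q; the wedge Ps − Pb = 23 gives 451/7 + (1/7)Q − (236/3 - (2/9)Q) = 23, so Q' = 102.
Then Pb = 236/3 − (2/9)·102 = 56 and Ps = 451/7 + (1/7)·102 = 79.
Buyers' price falls by P* − Pb = 70 − 56 = 14; sellers' price rises by Ps − P* = 79 − 70 = 9.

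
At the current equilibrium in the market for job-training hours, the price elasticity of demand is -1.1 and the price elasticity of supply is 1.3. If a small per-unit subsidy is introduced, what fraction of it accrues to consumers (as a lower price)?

For a small subsidy around the equilibrium, the benefit split depends on the relative slopes, which at a point are proportional to the elasticities.
Buyer share = εs/(εs + |εd|) = 1.3/(1.3 + 1.1) = 13/24; seller share = |εd|/(εs + |εd|) = 11/24.

Consumer share = 13/24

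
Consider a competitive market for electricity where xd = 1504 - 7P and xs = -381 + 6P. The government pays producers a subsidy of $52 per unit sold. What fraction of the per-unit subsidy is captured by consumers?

Pre-subsidy: 1504 - 7P = -381 + 6P gives P* = 145, x* = 489.
With the subsidy, sellers receive Ps = Pb + 52 for each unit, where Pb is the price buyers pay.
Supply in terms of Pb becomes xs = -381 + 6(Pb + 52) = -69 + 6Pb. Setting this equal to demand: 1504 - 7Pb = -69 + 6Pb, so Pb = 121.
Sellers receive Ps = 121 + 52 = 173; x' = 1504 − 7·121 = 657.
Buyers' price falls by P* − Pb = 145 − 121 = 24; sellers' price rises by Ps − P* = 173 − 145 = 28.
So consumers capture 24/52 = 6/13 of each unit of subsidy.

Consumer share = 6/13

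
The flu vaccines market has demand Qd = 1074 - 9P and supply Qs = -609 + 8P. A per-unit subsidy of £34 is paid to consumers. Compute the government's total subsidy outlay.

Government cost = £11118

Pre-subsidy: 1074 - 9P = -609 + 8P gives P* = 99, Q* = 183.
With the rebate, buyers effectively pay Pb = Ps − 34, where Ps is the price sellers receive.
Demand in terms of Ps becomes Qd = 1074 − 9(Ps − 34) = 1380 - 9Ps. Setting this equal to supply: 1380 - 9Ps = -609 + 8Ps, so Ps = 117.
Buyers pay Pb = 117 − 34 = 83; Q' = -609 + 8·117 = 327.
Government outlay = subsidy × quantity = 34 × 327 = 11118.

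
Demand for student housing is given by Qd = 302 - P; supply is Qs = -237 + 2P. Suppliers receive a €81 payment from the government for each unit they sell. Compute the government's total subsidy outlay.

Government cost = €14283

Pre-subsidy: 302 - P = -237 + 2P gives P* = 539/3, Q* = 367/3.
With the subsidy, sellers receive Ps = Pb + 81 for each unit, where Pb is the price buyers pay.
Supply in terms of Pb becomes Qs = -237 + 2(Pb + 81) = -75 + 2Pb. Setting this equal to demand: 302 - Pb = -75 + 2Pb, so Pb = 377/3.
Sellers receive Ps = 377/3 + 81 = 620/3; Q' = 302 − 1·(377/3) = 529/3.
Government outlay = subsidy × quantity = 81 × 529/3 = 14283.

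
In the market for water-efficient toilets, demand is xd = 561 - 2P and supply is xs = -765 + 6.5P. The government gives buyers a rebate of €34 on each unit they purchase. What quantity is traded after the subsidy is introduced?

Pre-subsidy: 561 - 2P = -765 + 6.5P gives P* = 156, x* = 249.
With the rebate, buyers effectively pay Pb = Ps − 34, where Ps is the price sellers receive.
Demand in terms of Ps becomes xd = 561 − 2(Ps − 34) = 629 - 2Ps. Setting this equal to supply: 629 - 2Ps = -765 + 6.5Ps, so Ps = 164.
Buyers pay Pb = 164 − 34 = 130; x' = -765 + 6.5·164 = 301.

x' = 301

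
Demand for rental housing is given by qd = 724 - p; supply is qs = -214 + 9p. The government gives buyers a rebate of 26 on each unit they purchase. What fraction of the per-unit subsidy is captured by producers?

Pre-subsidy: 724 - p = -214 + 9p gives p* = 93.8, q* = 630.2.
With the rebate, buyers effectively pay pb = ps − 26, where ps is the price sellers receive.
Demand in terms of ps becomes qd = 724 − 1(ps − 26) = 750 - ps. Setting this equal to supply: 750 - ps = -214 + 9ps, so ps = 96.4.
Buyers pay pb = 96.4 − 26 = 70.4; q' = -214 + 9·96.4 = 653.6.
Buyers' price falls by p* − pb = 93.8 − 70.4 = 23.4; sellers' price rises by ps − p* = 96.4 − 93.8 = 2.6.
So producers capture 2.6/26 = 0.1 of each unit of subsidy.

Producer share = 0.1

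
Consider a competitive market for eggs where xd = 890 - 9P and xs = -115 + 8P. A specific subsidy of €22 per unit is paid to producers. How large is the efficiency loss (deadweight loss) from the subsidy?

Deadweight loss = 17424/17

Pre-subsidy: 890 - 9P = -115 + 8P gives P* = 1005/17, x* = 6085/17.
With the subsidy, sellers receive Ps = Pb + 22 for each unit, where Pb is the price buyers pay.
Supply in terms of Pb becomes xs = -115 + 8(Pb + 22) = 61 + 8Pb. Setting this equal to demand: 890 - 9Pb = 61 + 8Pb, so Pb = 829/17.
Sellers receive Ps = 829/17 + 22 = 1203/17; x' = 890 − 9·(829/17) = 7669/17.
The subsidy expands output by 7669/17 − 6085/17 = 1584/17 past the efficient level; on those units the gap between marginal cost and willingness to pay runs from 0 up to 22.
DWL = ½ × 22 × 1584/17 = 17424/17.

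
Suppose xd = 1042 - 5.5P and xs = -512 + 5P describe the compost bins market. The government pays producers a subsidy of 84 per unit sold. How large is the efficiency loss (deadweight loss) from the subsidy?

Deadweight loss = 9240

Pre-subsidy: 1042 - 5.5P = -512 + 5P gives P* = 148, x* = 228.
With the subsidy, sellers receive Ps = Pb + 84 for each unit, where Pb is the price buyers pay.
Supply in terms of Pb becomes xs = -512 + 5(Pb + 84) = -92 + 5Pb. Setting this equal to demand: 1042 - 5.5Pb = -92 + 5Pb, so Pb = 108.
Sellers receive Ps = 108 + 84 = 192; x' = 1042 − 5.5·108 = 448.
The subsidy expands output by 448 − 228 = 220 past the efficient level; on those units the gap between marginal cost and willingness to pay runs from 0 up to 84.
DWL = ½ × 84 × 220 = 9240.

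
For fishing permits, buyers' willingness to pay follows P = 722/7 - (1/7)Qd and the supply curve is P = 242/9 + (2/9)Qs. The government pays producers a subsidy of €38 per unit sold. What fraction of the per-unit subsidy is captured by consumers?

Pre-subsidy: 722/7 - (1/7)Q = 242/9 + (2/9)Q gives Q* = 4804/23 and P* = 1686/23.
With the subsidy, sellers receive Ps = Pb + 38 for each unit, where Pb is the price buyers pay.
On the curves, Pb = 722/7 - (1/7)Q and Ps = 242/9 + (2/9)Q; the wedge Ps − Pb = 38 gives 242/9 + (2/9)Q − (722/7 - (1/7)Q) = 38, so Q' = 7198/23.
Then Pb = 722/7 − (1/7)·(7198/23) = 1344/23 and Ps = 242/9 + (2/9)·(7198/23) = 2218/23.
Buyers' price falls by P* − Pb = 1686/23 − 1344/23 = 342/23; sellers' price rises by Ps − P* = 2218/23 − 1686/23 = 532/23.
So consumers capture (342/23)/38 = 9/23 of each unit of subsidy.

Consumer share = 9/23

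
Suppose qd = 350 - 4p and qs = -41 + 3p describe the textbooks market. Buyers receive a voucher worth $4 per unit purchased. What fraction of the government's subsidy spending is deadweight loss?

DWL / government spending = 12/467

Pre-subsidy: 350 - 4p = -41 + 3p gives p* = 391/7, q* = 886/7.
With the rebate, buyers effectively pay pb = ps − 4, where ps is the price sellers receive.
Demand in terms of ps becomes qd = 350 − 4(ps − 4) = 366 - 4ps. Setting this equal to supply: 366 - 4ps = -41 + 3ps, so ps = 407/7.
Buyers pay pb = 407/7 − 4 = 379/7; q' = -41 + 3·(407/7) = 934/7.
ΔCS = ½(886/7 + 934/7)(391/7 − 379/7) = 1560/7; ΔPS = ½(886/7 + 934/7)(407/7 − 391/7) = 2080/7.
Government spending = 4 × 934/7 = 3736/7.
DWL = ½ × 4 × (934/7 − 886/7) = 96/7; fraction = (96/7) / (3736/7) = 12/467.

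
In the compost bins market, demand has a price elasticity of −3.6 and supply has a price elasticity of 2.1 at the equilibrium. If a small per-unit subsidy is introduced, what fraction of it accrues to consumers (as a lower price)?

Consumer share = 7/19

For a small subsidy around the equilibrium, the benefit split depends on the relative slopes, which at a point are proportional to the elasticities.
Buyer share = εs/(εs + |εd|) = 2.1/(2.1 + 3.6) = 7/19; seller share = |εd|/(εs + |εd|) = 12/19.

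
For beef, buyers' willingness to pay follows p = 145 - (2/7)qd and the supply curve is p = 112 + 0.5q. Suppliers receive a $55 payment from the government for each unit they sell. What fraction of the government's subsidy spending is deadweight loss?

Pre-subsidy: 145 - (2/7)q = 112 + 0.5q gives q* = 42 and p* = 133.
With the subsidy, sellers receive ps = pb + 55 for each unit, where pb is the price buyers pay.
On the curves, pb = 145 - (2/7)q and ps = 112 + 0.5q; the wedge ps − pb = 55 gives 112 + 0.5q − (145 - (2/7)q) = 55, so q' = 112.
Then pb = 145 − (2/7)·112 = 113 and ps = 112 + 0.5·112 = 168.
ΔCS = ½(42 + 112)(133 − 113) = 1540; ΔPS = ½(42 + 112)(168 − 133) = 2695.
Government spending = 55 × 112 = 6160.
DWL = ½ × 55 × (112 − 42) = 1925; fraction = 1925 / 6160 = 0.3125.

DWL / government spending = 0.3125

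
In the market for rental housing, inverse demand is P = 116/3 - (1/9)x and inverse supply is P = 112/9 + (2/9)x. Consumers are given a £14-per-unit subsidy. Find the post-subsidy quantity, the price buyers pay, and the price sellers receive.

x' = 362/3; buyers pay 682/27; sellers receive 1060/27

Pre-subsidy: 116/3 - (1/9)x = 112/9 + (2/9)x gives x* = 236/3 and P* = 808/27.
With the rebate, buyers effectively pay Pb = Ps − 14, where Ps is the price sellers receive.
On the curves, Pb = 116/3 - (1/9)x and Ps = 112/9 + (2/9)x; the wedge Ps − Pb = 14 gives 112/9 + (2/9)x − (116/3 - (1/9)x) = 14, so x' = 362/3.
Then Pb = 116/3 − (1/9)·(362/3) = 682/27 and Ps = 112/9 + (2/9)·(362/3) = 1060/27.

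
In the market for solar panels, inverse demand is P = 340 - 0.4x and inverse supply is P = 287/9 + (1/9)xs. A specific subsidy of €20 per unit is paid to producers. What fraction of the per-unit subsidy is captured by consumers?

Consumer share = 18/23

Pre-subsidy: 340 - 0.4x = 287/9 + (1/9)x gives x* = 13865/23 and P* = 2274/23.
With the subsidy, sellers receive Ps = Pb + 20 for each unit, where Pb is the price buyers pay.
On the curves, Pb = 340 - 0.4x and Ps = 287/9 + (1/9)x; the wedge Ps − Pb = 20 gives 287/9 + (1/9)x − (340 - 0.4x) = 20, so x' = 14765/23.
Then Pb = 340 − 0.4·(14765/23) = 1914/23 and Ps = 287/9 + (1/9)·(14765/23) = 2374/23.
Buyers' price falls by P* − Pb = 2274/23 − 1914/23 = 360/23; sellers' price rises by Ps − P* = 2374/23 − 2274/23 = 100/23.
So consumers capture (360/23)/20 = 18/23 of each unit of subsidy.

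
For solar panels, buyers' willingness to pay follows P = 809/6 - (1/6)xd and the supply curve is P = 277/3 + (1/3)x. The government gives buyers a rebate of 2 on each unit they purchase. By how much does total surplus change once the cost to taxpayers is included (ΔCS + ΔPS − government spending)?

Pre-subsidy: 809/6 - (1/6)x = 277/3 + (1/3)x gives x* = 85 and P* = 362/3.
With the rebate, buyers effectively pay Pb = Ps − 2, where Ps is the price sellers receive.
On the curves, Pb = 809/6 - (1/6)x and Ps = 277/3 + (1/3)x; the wedge Ps − Pb = 2 gives 277/3 + (1/3)x − (809/6 - (1/6)x) = 2, so x' = 89.
Then Pb = 809/6 − (1/6)·89 = 120 and Ps = 277/3 + (1/3)·89 = 122.
ΔCS = ½(85 + 89)(362/3 − 120) = 58; ΔPS = ½(85 + 89)(122 − 362/3) = 116.
Government spending = 2 × 89 = 178.
Net change = 58 + 116 − 178 = -4. The loss equals the DWL triangle ½·2·4.

Net change in total surplus = -4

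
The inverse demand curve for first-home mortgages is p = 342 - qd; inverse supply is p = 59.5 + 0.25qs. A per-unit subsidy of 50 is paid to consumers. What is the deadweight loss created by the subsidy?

Pre-subsidy: 342 - q = 59.5 + 0.25q gives q* = 226 and p* = 116.
With the rebate, buyers effectively pay pb = ps − 50, where ps is the price sellers receive.
On the curves, pb = 342 - q and ps = 59.5 + 0.25q; the wedge ps − pb = 50 gives 59.5 + 0.25q − (342 - q) = 50, so q' = 266.
Then pb = 342 − 1·266 = 76 and ps = 59.5 + 0.25·266 = 126.
The subsidy expands output by 266 − 226 = 40 past the efficient level; on those units the gap between marginal cost and willingness to pay runs from 0 up to 50.
DWL = ½ × 50 × 40 = 1000.

Deadweight loss = 1000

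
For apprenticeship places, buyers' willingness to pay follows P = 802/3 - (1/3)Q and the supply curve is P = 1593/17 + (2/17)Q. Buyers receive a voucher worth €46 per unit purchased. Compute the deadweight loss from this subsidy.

Deadweight loss = €2346

Pre-subsidy: 802/3 - (1/3)Q = 1593/17 + (2/17)Q gives Q* = 385 and P* = 139.
With the rebate, buyers effectively pay Pb = Ps − 46, where Ps is the price sellers receive.
On the curves, Pb = 802/3 - (1/3)Q and Ps = 1593/17 + (2/17)Q; the wedge Ps − Pb = 46 gives 1593/17 + (2/17)Q − (802/3 - (1/3)Q) = 46, so Q' = 487.
Then Pb = 802/3 − (1/3)·487 = 105 and Ps = 1593/17 + (2/17)·487 = 151.
The subsidy expands output by 487 − 385 = 102 past the efficient level; on those units the gap between marginal cost and willingness to pay runs from 0 up to 46.
DWL = ½ × 46 × 102 = 2346.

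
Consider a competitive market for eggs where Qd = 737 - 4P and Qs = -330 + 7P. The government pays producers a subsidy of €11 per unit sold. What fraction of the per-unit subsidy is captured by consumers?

Consumer share = 7/11

Pre-subsidy: 737 - 4P = -330 + 7P gives P* = 97, Q* = 349.
With the subsidy, sellers receive Ps = Pb + 11 for each unit, where Pb is the price buyers pay.
Supply in terms of Pb becomes Qs = -330 + 7(Pb + 11) = -253 + 7Pb. Setting this equal to demand: 737 - 4Pb = -253 + 7Pb, so Pb = 90.
Sellers receive Ps = 90 + 11 = 101; Q' = 737 − 4·90 = 377.
Buyers' price falls by P* − Pb = 97 − 90 = 7; sellers' price rises by Ps − P* = 101 − 97 = 4.
So consumers capture 7/11 = 7/11 of each unit of subsidy.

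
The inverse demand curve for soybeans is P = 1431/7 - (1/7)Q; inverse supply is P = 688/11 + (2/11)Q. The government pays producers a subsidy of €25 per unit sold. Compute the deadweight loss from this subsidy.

Deadweight loss = €962.5

Pre-subsidy: 1431/7 - (1/7)Q = 688/11 + (2/11)Q gives Q* = 437 and P* = 142.
With the subsidy, sellers receive Ps = Pb + 25 for each unit, where Pb is the price buyers pay.
On the curves, Pb = 1431/7 - (1/7)Q and Ps = 688/11 + (2/11)Q; the wedge Ps − Pb = 25 gives 688/11 + (2/11)Q − (1431/7 - (1/7)Q) = 25, so Q' = 514.
Then Pb = 1431/7 − (1/7)·514 = 131 and Ps = 688/11 + (2/11)·514 = 156.
The subsidy expands output by 514 − 437 = 77 past the efficient level; on those units the gap between marginal cost and willingness to pay runs from 0 up to 25.
DWL = ½ × 25 × 77 = 962.5.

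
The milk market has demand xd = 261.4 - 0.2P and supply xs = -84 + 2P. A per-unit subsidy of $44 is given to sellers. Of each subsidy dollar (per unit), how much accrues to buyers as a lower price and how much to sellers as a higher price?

Buyers gain $40 per unit; sellers gain $4 per unit

Pre-subsidy: 261.4 - 0.2P = -84 + 2P gives P* = 157, x* = 230.
With the subsidy, sellers receive Ps = Pb + 44 for each unit, where Pb is the price buyers pay.
Supply in terms of Pb becomes xs = -84 + 2(Pb + 44) = 4 + 2Pb. Setting this equal to demand: 261.4 - 0.2Pb = 4 + 2Pb, so Pb = 117.
Sellers receive Ps = 117 + 44 = 161; x' = 261.4 − 0.2·117 = 238.
Buyers' price falls by P* − Pb = 157 − 117 = 40; sellers' price rises by Ps − P* = 161 − 157 = 4.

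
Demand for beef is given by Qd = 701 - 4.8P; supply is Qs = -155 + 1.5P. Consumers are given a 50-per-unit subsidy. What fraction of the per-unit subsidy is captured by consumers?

Consumer share = 5/21

Pre-subsidy: 701 - 4.8P = -155 + 1.5P gives P* = 8560/63, Q* = 1025/21.
With the rebate, buyers effectively pay Pb = Ps − 50, where Ps is the price sellers receive.
Demand in terms of Ps becomes Qd = 701 − 4.8(Ps − 50) = 941 - 4.8Ps. Setting this equal to supply: 941 - 4.8Ps = -155 + 1.5Ps, so Ps = 10960/63.
Buyers pay Pb = 10960/63 − 50 = 7810/63; Q' = -155 + 1.5·(10960/63) = 2225/21.
Buyers' price falls by P* − Pb = 8560/63 − 7810/63 = 250/21; sellers' price rises by Ps − P* = 10960/63 − 8560/63 = 800/21.
So consumers capture (250/21)/50 = 5/21 of each unit of subsidy.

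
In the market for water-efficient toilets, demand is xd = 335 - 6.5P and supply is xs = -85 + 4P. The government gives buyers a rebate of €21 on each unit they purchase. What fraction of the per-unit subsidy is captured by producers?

Pre-subsidy: 335 - 6.5P = -85 + 4P gives P* = 40, x* = 75.
With the rebate, buyers effectively pay Pb = Ps − 21, where Ps is the price sellers receive.
Demand in terms of Ps becomes xd = 335 − 6.5(Ps − 21) = 471.5 - 6.5Ps. Setting this equal to supply: 471.5 - 6.5Ps = -85 + 4Ps, so Ps = 53.
Buyers pay Pb = 53 − 21 = 32; x' = -85 + 4·53 = 127.
Buyers' price falls by P* − Pb = 40 − 32 = 8; sellers' price rises by Ps − P* = 53 − 40 = 13.
So producers capture 13/21 = 13/21 of each unit of subsidy.

Producer share = 13/21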